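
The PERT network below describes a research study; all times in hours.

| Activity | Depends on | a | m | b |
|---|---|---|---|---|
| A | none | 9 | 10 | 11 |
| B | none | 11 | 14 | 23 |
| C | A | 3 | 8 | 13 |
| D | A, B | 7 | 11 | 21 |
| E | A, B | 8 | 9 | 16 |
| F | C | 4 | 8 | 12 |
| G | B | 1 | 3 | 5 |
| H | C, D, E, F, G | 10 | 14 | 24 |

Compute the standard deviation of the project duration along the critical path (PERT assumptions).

te_A = (9 + 4·10 + 11)/6 = 60/6 = 10; σ²_A = ((11−9)/6)² = 0.111
te_B = (11 + 4·14 + 23)/6 = 90/6 = 15; σ²_B = ((23−11)/6)² = 4.000
te_C = (3 + 4·8 + 13)/6 = 48/6 = 8; σ²_C = ((13−3)/6)² = 2.778
te_D = (7 + 4·11 + 21)/6 = 72/6 = 12; σ²_D = ((21−7)/6)² = 5.444
te_E = (8 + 4·9 + 16)/6 = 60/6 = 10; σ²_E = ((16−8)/6)² = 1.778
te_F = (4 + 4·8 + 12)/6 = 48/6 = 8; σ²_F = ((12−4)/6)² = 1.778
te_G = (1 + 4·3 + 5)/6 = 18/6 = 3; σ²_G = ((5−1)/6)² = 0.444
te_H = (10 + 4·14 + 24)/6 = 90/6 = 15; σ²_H = ((24−10)/6)² = 5.444

Forward pass:
ES_A = 0; EF_A = 10
ES_B = 0; EF_B = 15
ES_C = 10; EF_C = 10+8 = 18
ES_D = max(EF_A=10, EF_B=15) = 15; EF_D = 15+12 = 27
ES_E = max(EF_A=10, EF_B=15) = 15; EF_E = 15+10 = 25
ES_F = 18; EF_F = 18+8 = 26
ES_G = 15; EF_G = 15+3 = 18
ES_H = max(EF_C=18, EF_D=27, EF_E=25, EF_F=26, EF_G=18) = 27; EF_H = 27+15 = 42
Expected project duration μ = 42 hours. Critical path: B → D → H.

Variance along critical path = 4.000 + 5.444 + 5.444 = 14.889
σ = √14.889 = 3.859 hours

3.86 hours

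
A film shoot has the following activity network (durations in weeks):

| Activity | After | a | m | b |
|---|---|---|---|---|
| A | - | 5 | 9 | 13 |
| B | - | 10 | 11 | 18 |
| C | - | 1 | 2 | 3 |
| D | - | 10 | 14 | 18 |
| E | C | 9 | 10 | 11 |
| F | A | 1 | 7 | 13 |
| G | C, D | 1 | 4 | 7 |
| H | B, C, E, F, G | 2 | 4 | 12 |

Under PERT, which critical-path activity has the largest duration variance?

H

te_A = (5 + 4·9 + 13)/6 = 54/6 = 9; σ²_A = ((13−5)/6)² = 1.778
te_B = (10 + 4·11 + 18)/6 = 72/6 = 12; σ²_B = ((18−10)/6)² = 1.778
te_C = (1 + 4·2 + 3)/6 = 12/6 = 2; σ²_C = ((3−1)/6)² = 0.111
te_D = (10 + 4·14 + 18)/6 = 84/6 = 14; σ²_D = ((18−10)/6)² = 1.778
te_E = (9 + 4·10 + 11)/6 = 60/6 = 10; σ²_E = ((11−9)/6)² = 0.111
te_F = (1 + 4·7 + 13)/6 = 42/6 = 7; σ²_F = ((13−1)/6)² = 4.000
te_G = (1 + 4·4 + 7)/6 = 24/6 = 4; σ²_G = ((7−1)/6)² = 1.000
te_H = (2 + 4·4 + 12)/6 = 30/6 = 5; σ²_H = ((12−2)/6)² = 2.778

Forward pass:
ES_A = 0; EF_A = 9
ES_B = 0; EF_B = 12
ES_C = 0; EF_C = 2
ES_D = 0; EF_D = 14
ES_E = 2; EF_E = 2+10 = 12
ES_F = 9; EF_F = 9+7 = 16
ES_G = max(EF_C=2, EF_D=14) = 14; EF_G = 14+4 = 18
ES_H = max(EF_B=12, EF_C=2, EF_E=12, EF_F=16, EF_G=18) = 18; EF_H = 18+5 = 23
Expected project duration μ = 23 weeks. Critical path: D → G → H.

Variances on critical path: σ²_D=1.778, σ²_G=1.000, σ²_H=2.778.
Largest is σ²_H = 2.778.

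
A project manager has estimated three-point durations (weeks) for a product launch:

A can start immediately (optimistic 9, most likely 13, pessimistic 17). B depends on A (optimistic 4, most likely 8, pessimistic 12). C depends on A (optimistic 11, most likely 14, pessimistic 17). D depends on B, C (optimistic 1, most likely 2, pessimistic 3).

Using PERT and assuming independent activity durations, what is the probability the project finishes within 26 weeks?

0.039

te_A = (9 + 4·13 + 17)/6 = 78/6 = 13; σ²_A = ((17−9)/6)² = 1.778
te_B = (4 + 4·8 + 12)/6 = 48/6 = 8; σ²_B = ((12−4)/6)² = 1.778
te_C = (11 + 4·14 + 17)/6 = 84/6 = 14; σ²_C = ((17−11)/6)² = 1.000
te_D = (1 + 4·2 + 3)/6 = 12/6 = 2; σ²_D = ((3−1)/6)² = 0.111

Forward pass:
ES_A = 0; EF_A = 13
ES_B = 13; EF_B = 13+8 = 21
ES_C = 13; EF_C = 13+14 = 27
ES_D = max(EF_B=21, EF_C=27) = 27; EF_D = 27+2 = 29
Expected project duration μ = 29 weeks. Critical path: A → C → D.

Variance along critical path = 1.778 + 1.000 + 0.111 = 2.889; σ = √2.889 = 1.700 weeks.
Z = (26 − 29) / 1.700 = -1.765
P(T ≤ 26) = Φ(-1.765) ≈ 0.039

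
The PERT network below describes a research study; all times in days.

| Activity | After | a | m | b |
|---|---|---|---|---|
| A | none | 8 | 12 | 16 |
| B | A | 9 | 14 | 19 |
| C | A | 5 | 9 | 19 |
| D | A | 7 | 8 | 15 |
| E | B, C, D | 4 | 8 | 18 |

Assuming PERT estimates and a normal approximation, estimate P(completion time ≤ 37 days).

0.736

te_A = (8 + 4·12 + 16)/6 = 72/6 = 12; σ²_A = ((16−8)/6)² = 1.778
te_B = (9 + 4·14 + 19)/6 = 84/6 = 14; σ²_B = ((19−9)/6)² = 2.778
te_C = (5 + 4·9 + 19)/6 = 60/6 = 10; σ²_C = ((19−5)/6)² = 5.444
te_D = (7 + 4·8 + 15)/6 = 54/6 = 9; σ²_D = ((15−7)/6)² = 1.778
te_E = (4 + 4·8 + 18)/6 = 54/6 = 9; σ²_E = ((18−4)/6)² = 5.444

Forward pass:
ES_A = 0; EF_A = 12
ES_B = 12; EF_B = 12+14 = 26
ES_C = 12; EF_C = 12+10 = 22
ES_D = 12; EF_D = 12+9 = 21
ES_E = max(EF_B=26, EF_C=22, EF_D=21) = 26; EF_E = 26+9 = 35
Expected project duration μ = 35 days. Critical path: A → B → E.

Variance along critical path = 1.778 + 2.778 + 5.444 = 10.000; σ = √10.000 = 3.162 days.
Z = (37 − 35) / 3.162 = 0.632
P(T ≤ 37) = Φ(0.632) ≈ 0.736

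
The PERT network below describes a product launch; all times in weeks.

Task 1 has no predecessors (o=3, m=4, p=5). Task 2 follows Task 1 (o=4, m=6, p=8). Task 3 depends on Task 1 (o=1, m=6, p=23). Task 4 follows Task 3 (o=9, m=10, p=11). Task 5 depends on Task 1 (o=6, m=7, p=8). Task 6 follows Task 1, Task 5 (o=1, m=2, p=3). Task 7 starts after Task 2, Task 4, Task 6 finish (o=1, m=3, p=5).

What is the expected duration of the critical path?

25 weeks

te_Task 1 = (3 + 4·4 + 5)/6 = 24/6 = 4
te_Task 2 = (4 + 4·6 + 8)/6 = 36/6 = 6
te_Task 3 = (1 + 4·6 + 23)/6 = 48/6 = 8
te_Task 4 = (9 + 4·10 + 11)/6 = 60/6 = 10
te_Task 5 = (6 + 4·7 + 8)/6 = 42/6 = 7
te_Task 6 = (1 + 4·2 + 3)/6 = 12/6 = 2
te_Task 7 = (1 + 4·3 + 5)/6 = 18/6 = 3

Forward pass:
ES_Task 1 = 0; EF_Task 1 = 4
ES_Task 2 = 4; EF_Task 2 = 4+6 = 10
ES_Task 3 = 4; EF_Task 3 = 4+8 = 12
ES_Task 4 = 12; EF_Task 4 = 12+10 = 22
ES_Task 5 = 4; EF_Task 5 = 4+7 = 11
ES_Task 6 = max(EF_Task 1=4, EF_Task 5=11) = 11; EF_Task 6 = 11+2 = 13
ES_Task 7 = max(EF_Task 2=10, EF_Task 4=22, EF_Task 6=13) = 22; EF_Task 7 = 22+3 = 25
Expected project duration μ = 25 weeks. Critical path: Task 1 → Task 3 → Task 4 → Task 7.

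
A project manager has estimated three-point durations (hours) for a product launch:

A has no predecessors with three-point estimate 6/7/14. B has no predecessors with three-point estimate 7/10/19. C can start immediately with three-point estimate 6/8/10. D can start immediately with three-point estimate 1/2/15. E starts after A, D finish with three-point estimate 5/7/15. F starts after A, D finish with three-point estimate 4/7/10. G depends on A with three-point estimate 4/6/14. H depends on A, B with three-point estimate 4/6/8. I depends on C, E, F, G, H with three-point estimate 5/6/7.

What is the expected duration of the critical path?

23 hours

te_A = (6 + 4·7 + 14)/6 = 48/6 = 8
te_B = (7 + 4·10 + 19)/6 = 66/6 = 11
te_C = (6 + 4·8 + 10)/6 = 48/6 = 8
te_D = (1 + 4·2 + 15)/6 = 24/6 = 4
te_E = (5 + 4·7 + 15)/6 = 48/6 = 8
te_F = (4 + 4·7 + 10)/6 = 42/6 = 7
te_G = (4 + 4·6 + 14)/6 = 42/6 = 7
te_H = (4 + 4·6 + 8)/6 = 36/6 = 6
te_I = (5 + 4·6 + 7)/6 = 36/6 = 6

Forward pass:
ES_A = 0; EF_A = 8
ES_B = 0; EF_B = 11
ES_C = 0; EF_C = 8
ES_D = 0; EF_D = 4
ES_E = max(EF_A=8, EF_D=4) = 8; EF_E = 8+8 = 16
ES_F = max(EF_A=8, EF_D=4) = 8; EF_F = 8+7 = 15
ES_G = 8; EF_G = 8+7 = 15
ES_H = max(EF_A=8, EF_B=11) = 11; EF_H = 11+6 = 17
ES_I = max(EF_C=8, EF_E=16, EF_F=15, EF_G=15, EF_H=17) = 17; EF_I = 17+6 = 23
Expected project duration μ = 23 hours. Critical path: B → H → I.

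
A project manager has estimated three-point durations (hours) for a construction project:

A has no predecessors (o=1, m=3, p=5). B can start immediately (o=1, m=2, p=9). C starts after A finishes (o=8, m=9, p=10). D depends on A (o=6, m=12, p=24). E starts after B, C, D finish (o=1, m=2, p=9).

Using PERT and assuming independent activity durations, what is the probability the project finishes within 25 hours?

te_A = (1 + 4·3 + 5)/6 = 18/6 = 3; σ²_A = ((5−1)/6)² = 0.444
te_B = (1 + 4·2 + 9)/6 = 18/6 = 3; σ²_B = ((9−1)/6)² = 1.778
te_C = (8 + 4·9 + 10)/6 = 54/6 = 9; σ²_C = ((10−8)/6)² = 0.111
te_D = (6 + 4·12 + 24)/6 = 78/6 = 13; σ²_D = ((24−6)/6)² = 9.000
te_E = (1 + 4·2 + 9)/6 = 18/6 = 3; σ²_E = ((9−1)/6)² = 1.778

Forward pass:
ES_A = 0; EF_A = 3
ES_B = 0; EF_B = 3
ES_C = 3; EF_C = 3+9 = 12
ES_D = 3; EF_D = 3+13 = 16
ES_E = max(EF_B=3, EF_C=12, EF_D=16) = 16; EF_E = 16+3 = 19
Expected project duration μ = 19 hours. Critical path: A → D → E.

Variance along critical path = 0.444 + 9.000 + 1.778 = 11.222; σ = √11.222 = 3.350 hours.
Z = (25 − 19) / 3.350 = 1.791
P(T ≤ 25) = Φ(1.791) ≈ 0.963

0.963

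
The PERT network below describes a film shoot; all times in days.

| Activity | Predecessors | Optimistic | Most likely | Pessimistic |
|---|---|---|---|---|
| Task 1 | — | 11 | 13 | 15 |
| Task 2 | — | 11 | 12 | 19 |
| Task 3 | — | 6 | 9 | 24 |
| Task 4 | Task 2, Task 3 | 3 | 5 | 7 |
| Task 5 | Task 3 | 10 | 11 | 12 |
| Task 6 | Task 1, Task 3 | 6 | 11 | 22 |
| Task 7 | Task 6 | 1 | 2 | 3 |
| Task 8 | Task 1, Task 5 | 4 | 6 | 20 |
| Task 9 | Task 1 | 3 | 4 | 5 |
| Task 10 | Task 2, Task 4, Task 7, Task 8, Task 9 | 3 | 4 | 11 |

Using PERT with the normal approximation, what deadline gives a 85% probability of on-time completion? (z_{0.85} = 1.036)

39.4 days

te_Task 1 = (11 + 4·13 + 15)/6 = 78/6 = 13; σ²_Task 1 = ((15−11)/6)² = 0.444
te_Task 2 = (11 + 4·12 + 19)/6 = 78/6 = 13; σ²_Task 2 = ((19−11)/6)² = 1.778
te_Task 3 = (6 + 4·9 + 24)/6 = 66/6 = 11; σ²_Task 3 = ((24−6)/6)² = 9.000
te_Task 4 = (3 + 4·5 + 7)/6 = 30/6 = 5; σ²_Task 4 = ((7−3)/6)² = 0.444
te_Task 5 = (10 + 4·11 + 12)/6 = 66/6 = 11; σ²_Task 5 = ((12−10)/6)² = 0.111
te_Task 6 = (6 + 4·11 + 22)/6 = 72/6 = 12; σ²_Task 6 = ((22−6)/6)² = 7.111
te_Task 7 = (1 + 4·2 + 3)/6 = 12/6 = 2; σ²_Task 7 = ((3−1)/6)² = 0.111
te_Task 8 = (4 + 4·6 + 20)/6 = 48/6 = 8; σ²_Task 8 = ((20−4)/6)² = 7.111
te_Task 9 = (3 + 4·4 + 5)/6 = 24/6 = 4; σ²_Task 9 = ((5−3)/6)² = 0.111
te_Task 10 = (3 + 4·4 + 11)/6 = 30/6 = 5; σ²_Task 10 = ((11−3)/6)² = 1.778

Forward pass:
ES_Task 1 = 0; EF_Task 1 = 13
ES_Task 2 = 0; EF_Task 2 = 13
ES_Task 3 = 0; EF_Task 3 = 11
ES_Task 4 = max(EF_Task 2=13, EF_Task 3=11) = 13; EF_Task 4 = 13+5 = 18
ES_Task 5 = 11; EF_Task 5 = 11+11 = 22
ES_Task 6 = max(EF_Task 1=13, EF_Task 3=11) = 13; EF_Task 6 = 13+12 = 25
ES_Task 7 = 25; EF_Task 7 = 25+2 = 27
ES_Task 8 = max(EF_Task 1=13, EF_Task 5=22) = 22; EF_Task 8 = 22+8 = 30
ES_Task 9 = 13; EF_Task 9 = 13+4 = 17
ES_Task 10 = max(EF_Task 2=13, EF_Task 4=18, EF_Task 7=27, EF_Task 8=30, EF_Task 9=17) = 30; EF_Task 10 = 30+5 = 35
Expected project duration μ = 35 days. Critical path: Task 3 → Task 5 → Task 8 → Task 10.

Variance along critical path = 9.000 + 0.111 + 7.111 + 1.778 = 18.000; σ = 4.243 days.
D = μ + z·σ = 35 + 1.036·4.243 = 39.4 days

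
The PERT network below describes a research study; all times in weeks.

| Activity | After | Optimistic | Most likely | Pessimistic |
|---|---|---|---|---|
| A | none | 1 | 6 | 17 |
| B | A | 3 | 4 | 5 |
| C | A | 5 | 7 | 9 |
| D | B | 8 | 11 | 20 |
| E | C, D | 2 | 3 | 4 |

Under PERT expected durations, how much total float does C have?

9 weeks

te_A = (1 + 4·6 + 17)/6 = 42/6 = 7
te_B = (3 + 4·4 + 5)/6 = 24/6 = 4
te_C = (5 + 4·7 + 9)/6 = 42/6 = 7
te_D = (8 + 4·11 + 20)/6 = 72/6 = 12
te_E = (2 + 4·3 + 4)/6 = 18/6 = 3

Forward pass:
ES_A = 0; EF_A = 7
ES_B = 7; EF_B = 7+4 = 11
ES_C = 7; EF_C = 7+7 = 14
ES_D = 11; EF_D = 11+12 = 23
ES_E = max(EF_C=14, EF_D=23) = 23; EF_E = 23+3 = 26
Expected project duration μ = 26 weeks. Critical path: A → B → D → E.

Backward pass:
LF_E = 26; LS_E = 26−3 = 23
LF_D = LS_E = 23; LS_D = 23−12 = 11
LF_C = LS_E = 23; LS_C = 23−7 = 16
LF_B = LS_D = 11; LS_B = 11−4 = 7
LF_A = min(LS_B=7, LS_C=16) = 7; LS_A = 7−7 = 0
Slack_C = LS_C − ES_C = 16 − 7 = 9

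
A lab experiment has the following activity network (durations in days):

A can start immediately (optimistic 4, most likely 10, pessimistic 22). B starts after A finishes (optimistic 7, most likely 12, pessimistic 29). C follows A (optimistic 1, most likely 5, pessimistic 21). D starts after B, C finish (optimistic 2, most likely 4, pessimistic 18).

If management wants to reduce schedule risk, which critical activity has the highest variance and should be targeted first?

te_A = (4 + 4·10 + 22)/6 = 66/6 = 11; σ²_A = ((22−4)/6)² = 9.000
te_B = (7 + 4·12 + 29)/6 = 84/6 = 14; σ²_B = ((29−7)/6)² = 13.444
te_C = (1 + 4·5 + 21)/6 = 42/6 = 7; σ²_C = ((21−1)/6)² = 11.111
te_D = (2 + 4·4 + 18)/6 = 36/6 = 6; σ²_D = ((18−2)/6)² = 7.111

Forward pass:
ES_A = 0; EF_A = 11
ES_B = 11; EF_B = 11+14 = 25
ES_C = 11; EF_C = 11+7 = 18
ES_D = max(EF_B=25, EF_C=18) = 25; EF_D = 25+6 = 31
Expected project duration μ = 31 days. Critical path: A → B → D.

Variances on critical path: σ²_A=9.000, σ²_B=13.444, σ²_D=7.111.
Largest is σ²_B = 13.444.

B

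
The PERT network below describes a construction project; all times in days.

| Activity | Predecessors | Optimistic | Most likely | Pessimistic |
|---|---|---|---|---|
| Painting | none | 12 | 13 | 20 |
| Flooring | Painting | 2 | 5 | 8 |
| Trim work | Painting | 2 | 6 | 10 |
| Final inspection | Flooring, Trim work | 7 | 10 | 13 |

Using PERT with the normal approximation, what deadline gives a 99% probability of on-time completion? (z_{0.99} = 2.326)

te_Painting = (12 + 4·13 + 20)/6 = 84/6 = 14; σ²_Painting = ((20−12)/6)² = 1.778
te_Flooring = (2 + 4·5 + 8)/6 = 30/6 = 5; σ²_Flooring = ((8−2)/6)² = 1.000
te_Trim work = (2 + 4·6 + 10)/6 = 36/6 = 6; σ²_Trim work = ((10−2)/6)² = 1.778
te_Final inspection = (7 + 4·10 + 13)/6 = 60/6 = 10; σ²_Final inspection = ((13−7)/6)² = 1.000

Forward pass:
ES_Painting = 0; EF_Painting = 14
ES_Flooring = 14; EF_Flooring = 14+5 = 19
ES_Trim work = 14; EF_Trim work = 14+6 = 20
ES_Final inspection = max(EF_Flooring=19, EF_Trim work=20) = 20; EF_Final inspection = 20+10 = 30
Expected project duration μ = 30 days. Critical path: Painting → Trim work → Final inspection.

Variance along critical path = 1.778 + 1.778 + 1.000 = 4.556; σ = 2.134 days.
D = μ + z·σ = 30 + 2.326·2.134 = 35.0 days

35.0 days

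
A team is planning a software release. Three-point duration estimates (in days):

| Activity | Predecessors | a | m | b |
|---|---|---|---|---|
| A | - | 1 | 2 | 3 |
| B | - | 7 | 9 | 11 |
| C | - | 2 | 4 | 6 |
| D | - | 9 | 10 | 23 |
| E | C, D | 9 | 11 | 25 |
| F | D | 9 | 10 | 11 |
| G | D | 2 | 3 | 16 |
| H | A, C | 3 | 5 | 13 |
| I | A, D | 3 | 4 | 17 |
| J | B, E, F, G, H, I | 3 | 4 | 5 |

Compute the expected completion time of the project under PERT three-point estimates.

29 days

te_A = (1 + 4·2 + 3)/6 = 12/6 = 2
te_B = (7 + 4·9 + 11)/6 = 54/6 = 9
te_C = (2 + 4·4 + 6)/6 = 24/6 = 4
te_D = (9 + 4·10 + 23)/6 = 72/6 = 12
te_E = (9 + 4·11 + 25)/6 = 78/6 = 13
te_F = (9 + 4·10 + 11)/6 = 60/6 = 10
te_G = (2 + 4·3 + 16)/6 = 30/6 = 5
te_H = (3 + 4·5 + 13)/6 = 36/6 = 6
te_I = (3 + 4·4 + 17)/6 = 36/6 = 6
te_J = (3 + 4·4 + 5)/6 = 24/6 = 4

Forward pass:
ES_A = 0; EF_A = 2
ES_B = 0; EF_B = 9
ES_C = 0; EF_C = 4
ES_D = 0; EF_D = 12
ES_E = max(EF_C=4, EF_D=12) = 12; EF_E = 12+13 = 25
ES_F = 12; EF_F = 12+10 = 22
ES_G = 12; EF_G = 12+5 = 17
ES_H = max(EF_A=2, EF_C=4) = 4; EF_H = 4+6 = 10
ES_I = max(EF_A=2, EF_D=12) = 12; EF_I = 12+6 = 18
ES_J = max(EF_B=9, EF_E=25, EF_F=22, EF_G=17, EF_H=10, EF_I=18) = 25; EF_J = 25+4 = 29
Expected project duration μ = 29 days. Critical path: D → E → J.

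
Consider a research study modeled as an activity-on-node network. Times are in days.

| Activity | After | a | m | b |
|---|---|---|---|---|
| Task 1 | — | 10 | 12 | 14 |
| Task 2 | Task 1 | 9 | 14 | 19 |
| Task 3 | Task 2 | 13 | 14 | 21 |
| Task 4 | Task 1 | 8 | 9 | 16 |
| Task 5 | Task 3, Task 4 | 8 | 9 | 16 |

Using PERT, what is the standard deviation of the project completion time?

te_Task 1 = (10 + 4·12 + 14)/6 = 72/6 = 12; σ²_Task 1 = ((14−10)/6)² = 0.444
te_Task 2 = (9 + 4·14 + 19)/6 = 84/6 = 14; σ²_Task 2 = ((19−9)/6)² = 2.778
te_Task 3 = (13 + 4·14 + 21)/6 = 90/6 = 15; σ²_Task 3 = ((21−13)/6)² = 1.778
te_Task 4 = (8 + 4·9 + 16)/6 = 60/6 = 10; σ²_Task 4 = ((16−8)/6)² = 1.778
te_Task 5 = (8 + 4·9 + 16)/6 = 60/6 = 10; σ²_Task 5 = ((16−8)/6)² = 1.778

Forward pass:
ES_Task 1 = 0; EF_Task 1 = 12
ES_Task 2 = 12; EF_Task 2 = 12+14 = 26
ES_Task 3 = 26; EF_Task 3 = 26+15 = 41
ES_Task 4 = 12; EF_Task 4 = 12+10 = 22
ES_Task 5 = max(EF_Task 3=41, EF_Task 4=22) = 41; EF_Task 5 = 41+10 = 51
Expected project duration μ = 51 days. Critical path: Task 1 → Task 2 → Task 3 → Task 5.

Variance along critical path = 0.444 + 2.778 + 1.778 + 1.778 = 6.778
σ = √6.778 = 2.603 days

2.60 days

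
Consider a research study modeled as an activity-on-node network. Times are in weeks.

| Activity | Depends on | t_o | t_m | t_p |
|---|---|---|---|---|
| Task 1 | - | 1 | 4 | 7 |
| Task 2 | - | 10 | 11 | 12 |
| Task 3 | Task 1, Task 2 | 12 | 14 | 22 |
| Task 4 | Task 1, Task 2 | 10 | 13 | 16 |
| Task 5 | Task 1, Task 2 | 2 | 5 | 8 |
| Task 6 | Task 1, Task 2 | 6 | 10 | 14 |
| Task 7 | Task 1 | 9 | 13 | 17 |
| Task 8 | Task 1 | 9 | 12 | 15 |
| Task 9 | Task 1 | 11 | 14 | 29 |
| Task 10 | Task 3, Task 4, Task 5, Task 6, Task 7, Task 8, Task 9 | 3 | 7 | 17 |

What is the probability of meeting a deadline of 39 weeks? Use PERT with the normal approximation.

0.958

te_Task 1 = (1 + 4·4 + 7)/6 = 24/6 = 4; σ²_Task 1 = ((7−1)/6)² = 1.000
te_Task 2 = (10 + 4·11 + 12)/6 = 66/6 = 11; σ²_Task 2 = ((12−10)/6)² = 0.111
te_Task 3 = (12 + 4·14 + 22)/6 = 90/6 = 15; σ²_Task 3 = ((22−12)/6)² = 2.778
te_Task 4 = (10 + 4·13 + 16)/6 = 78/6 = 13; σ²_Task 4 = ((16−10)/6)² = 1.000
te_Task 5 = (2 + 4·5 + 8)/6 = 30/6 = 5; σ²_Task 5 = ((8−2)/6)² = 1.000
te_Task 6 = (6 + 4·10 + 14)/6 = 60/6 = 10; σ²_Task 6 = ((14−6)/6)² = 1.778
te_Task 7 = (9 + 4·13 + 17)/6 = 78/6 = 13; σ²_Task 7 = ((17−9)/6)² = 1.778
te_Task 8 = (9 + 4·12 + 15)/6 = 72/6 = 12; σ²_Task 8 = ((15−9)/6)² = 1.000
te_Task 9 = (11 + 4·14 + 29)/6 = 96/6 = 16; σ²_Task 9 = ((29−11)/6)² = 9.000
te_Task 10 = (3 + 4·7 + 17)/6 = 48/6 = 8; σ²_Task 10 = ((17−3)/6)² = 5.444

Forward pass:
ES_Task 1 = 0; EF_Task 1 = 4
ES_Task 2 = 0; EF_Task 2 = 11
ES_Task 3 = max(EF_Task 1=4, EF_Task 2=11) = 11; EF_Task 3 = 11+15 = 26
ES_Task 4 = max(EF_Task 1=4, EF_Task 2=11) = 11; EF_Task 4 = 11+13 = 24
ES_Task 5 = max(EF_Task 1=4, EF_Task 2=11) = 11; EF_Task 5 = 11+5 = 16
ES_Task 6 = max(EF_Task 1=4, EF_Task 2=11) = 11; EF_Task 6 = 11+10 = 21
ES_Task 7 = 4; EF_Task 7 = 4+13 = 17
ES_Task 8 = 4; EF_Task 8 = 4+12 = 16
ES_Task 9 = 4; EF_Task 9 = 4+16 = 20
ES_Task 10 = max(EF_Task 3=26, EF_Task 4=24, EF_Task 5=16, EF_Task 6=21, EF_Task 7=17, EF_Task 8=16, EF_Task 9=20) = 26; EF_Task 10 = 26+8 = 34
Expected project duration μ = 34 weeks. Critical path: Task 2 → Task 3 → Task 10.

Variance along critical path = 0.111 + 2.778 + 5.444 = 8.333; σ = √8.333 = 2.887 weeks.
Z = (39 − 34) / 2.887 = 1.732
P(T ≤ 39) = Φ(1.732) ≈ 0.958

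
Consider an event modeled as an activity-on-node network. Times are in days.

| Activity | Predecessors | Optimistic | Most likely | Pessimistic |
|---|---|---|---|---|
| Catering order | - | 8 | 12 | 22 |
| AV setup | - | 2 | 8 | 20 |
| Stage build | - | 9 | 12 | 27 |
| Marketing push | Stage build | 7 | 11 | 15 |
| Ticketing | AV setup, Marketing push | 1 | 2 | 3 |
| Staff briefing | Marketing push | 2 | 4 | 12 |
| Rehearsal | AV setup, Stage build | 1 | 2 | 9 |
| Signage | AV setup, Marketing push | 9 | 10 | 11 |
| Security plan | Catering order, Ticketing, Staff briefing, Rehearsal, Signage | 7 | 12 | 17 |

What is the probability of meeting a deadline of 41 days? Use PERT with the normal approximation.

0.052

te_Catering order = (8 + 4·12 + 22)/6 = 78/6 = 13; σ²_Catering order = ((22−8)/6)² = 5.444
te_AV setup = (2 + 4·8 + 20)/6 = 54/6 = 9; σ²_AV setup = ((20−2)/6)² = 9.000
te_Stage build = (9 + 4·12 + 27)/6 = 84/6 = 14; σ²_Stage build = ((27−9)/6)² = 9.000
te_Marketing push = (7 + 4·11 + 15)/6 = 66/6 = 11; σ²_Marketing push = ((15−7)/6)² = 1.778
te_Ticketing = (1 + 4·2 + 3)/6 = 12/6 = 2; σ²_Ticketing = ((3−1)/6)² = 0.111
te_Staff briefing = (2 + 4·4 + 12)/6 = 30/6 = 5; σ²_Staff briefing = ((12−2)/6)² = 2.778
te_Rehearsal = (1 + 4·2 + 9)/6 = 18/6 = 3; σ²_Rehearsal = ((9−1)/6)² = 1.778
te_Signage = (9 + 4·10 + 11)/6 = 60/6 = 10; σ²_Signage = ((11−9)/6)² = 0.111
te_Security plan = (7 + 4·12 + 17)/6 = 72/6 = 12; σ²_Security plan = ((17−7)/6)² = 2.778

Forward pass:
ES_Catering order = 0; EF_Catering order = 13
ES_AV setup = 0; EF_AV setup = 9
ES_Stage build = 0; EF_Stage build = 14
ES_Marketing push = 14; EF_Marketing push = 14+11 = 25
ES_Ticketing = max(EF_AV setup=9, EF_Marketing push=25) = 25; EF_Ticketing = 25+2 = 27
ES_Staff briefing = 25; EF_Staff briefing = 25+5 = 30
ES_Rehearsal = max(EF_AV setup=9, EF_Stage build=14) = 14; EF_Rehearsal = 14+3 = 17
ES_Signage = max(EF_AV setup=9, EF_Marketing push=25) = 25; EF_Signage = 25+10 = 35
ES_Security plan = max(EF_Catering order=13, EF_Ticketing=27, EF_Staff briefing=30, EF_Rehearsal=17, EF_Signage=35) = 35; EF_Security plan = 35+12 = 47
Expected project duration μ = 47 days. Critical path: Stage build → Marketing push → Signage → Security plan.

Variance along critical path = 9.000 + 1.778 + 0.111 + 2.778 = 13.667; σ = √13.667 = 3.697 days.
Z = (41 − 47) / 3.697 = -1.623
P(T ≤ 41) = Φ(-1.623) ≈ 0.052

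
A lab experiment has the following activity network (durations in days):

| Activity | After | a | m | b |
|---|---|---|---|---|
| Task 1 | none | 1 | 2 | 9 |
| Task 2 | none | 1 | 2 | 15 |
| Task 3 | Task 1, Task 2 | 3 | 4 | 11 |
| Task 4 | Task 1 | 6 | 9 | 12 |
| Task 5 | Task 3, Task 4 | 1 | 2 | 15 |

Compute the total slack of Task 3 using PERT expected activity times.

3 days

te_Task 1 = (1 + 4·2 + 9)/6 = 18/6 = 3
te_Task 2 = (1 + 4·2 + 15)/6 = 24/6 = 4
te_Task 3 = (3 + 4·4 + 11)/6 = 30/6 = 5
te_Task 4 = (6 + 4·9 + 12)/6 = 54/6 = 9
te_Task 5 = (1 + 4·2 + 15)/6 = 24/6 = 4

Forward pass:
ES_Task 1 = 0; EF_Task 1 = 3
ES_Task 2 = 0; EF_Task 2 = 4
ES_Task 3 = max(EF_Task 1=3, EF_Task 2=4) = 4; EF_Task 3 = 4+5 = 9
ES_Task 4 = 3; EF_Task 4 = 3+9 = 12
ES_Task 5 = max(EF_Task 3=9, EF_Task 4=12) = 12; EF_Task 5 = 12+4 = 16
Expected project duration μ = 16 days. Critical path: Task 1 → Task 4 → Task 5.

Backward pass:
LF_Task 5 = 16; LS_Task 5 = 16−4 = 12
LF_Task 4 = LS_Task 5 = 12; LS_Task 4 = 12−9 = 3
LF_Task 3 = LS_Task 5 = 12; LS_Task 3 = 12−5 = 7
LF_Task 2 = LS_Task 3 = 7; LS_Task 2 = 7−4 = 3
LF_Task 1 = min(LS_Task 3=7, LS_Task 4=3) = 3; LS_Task 1 = 3−3 = 0
Slack_Task 3 = LS_Task 3 − ES_Task 3 = 7 − 4 = 3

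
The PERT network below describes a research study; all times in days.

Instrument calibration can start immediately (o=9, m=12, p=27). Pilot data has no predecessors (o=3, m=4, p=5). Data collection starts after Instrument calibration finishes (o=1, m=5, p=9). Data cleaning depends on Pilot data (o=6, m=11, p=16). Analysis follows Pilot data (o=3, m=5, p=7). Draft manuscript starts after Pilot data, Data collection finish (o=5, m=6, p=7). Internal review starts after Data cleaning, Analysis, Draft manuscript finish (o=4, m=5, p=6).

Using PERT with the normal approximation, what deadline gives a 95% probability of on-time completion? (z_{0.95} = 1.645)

te_Instrument calibration = (9 + 4·12 + 27)/6 = 84/6 = 14; σ²_Instrument calibration = ((27−9)/6)² = 9.000
te_Pilot data = (3 + 4·4 + 5)/6 = 24/6 = 4; σ²_Pilot data = ((5−3)/6)² = 0.111
te_Data collection = (1 + 4·5 + 9)/6 = 30/6 = 5; σ²_Data collection = ((9−1)/6)² = 1.778
te_Data cleaning = (6 + 4·11 + 16)/6 = 66/6 = 11; σ²_Data cleaning = ((16−6)/6)² = 2.778
te_Analysis = (3 + 4·5 + 7)/6 = 30/6 = 5; σ²_Analysis = ((7−3)/6)² = 0.444
te_Draft manuscript = (5 + 4·6 + 7)/6 = 36/6 = 6; σ²_Draft manuscript = ((7−5)/6)² = 0.111
te_Internal review = (4 + 4·5 + 6)/6 = 30/6 = 5; σ²_Internal review = ((6−4)/6)² = 0.111

Forward pass:
ES_Instrument calibration = 0; EF_Instrument calibration = 14
ES_Pilot data = 0; EF_Pilot data = 4
ES_Data collection = 14; EF_Data collection = 14+5 = 19
ES_Data cleaning = 4; EF_Data cleaning = 4+11 = 15
ES_Analysis = 4; EF_Analysis = 4+5 = 9
ES_Draft manuscript = max(EF_Pilot data=4, EF_Data collection=19) = 19; EF_Draft manuscript = 19+6 = 25
ES_Internal review = max(EF_Data cleaning=15, EF_Analysis=9, EF_Draft manuscript=25) = 25; EF_Internal review = 25+5 = 30
Expected project duration μ = 30 days. Critical path: Instrument calibration → Data collection → Draft manuscript → Internal review.

Variance along critical path = 9.000 + 1.778 + 0.111 + 0.111 = 11.000; σ = 3.317 days.
D = μ + z·σ = 30 + 1.645·3.317 = 35.5 days

35.5 days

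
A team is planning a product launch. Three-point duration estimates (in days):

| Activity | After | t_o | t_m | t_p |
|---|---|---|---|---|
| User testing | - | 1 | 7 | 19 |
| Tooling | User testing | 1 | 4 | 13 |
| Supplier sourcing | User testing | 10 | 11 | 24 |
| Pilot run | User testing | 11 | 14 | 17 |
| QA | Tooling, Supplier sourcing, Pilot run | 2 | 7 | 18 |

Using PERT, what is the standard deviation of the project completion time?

te_User testing = (1 + 4·7 + 19)/6 = 48/6 = 8; σ²_User testing = ((19−1)/6)² = 9.000
te_Tooling = (1 + 4·4 + 13)/6 = 30/6 = 5; σ²_Tooling = ((13−1)/6)² = 4.000
te_Supplier sourcing = (10 + 4·11 + 24)/6 = 78/6 = 13; σ²_Supplier sourcing = ((24−10)/6)² = 5.444
te_Pilot run = (11 + 4·14 + 17)/6 = 84/6 = 14; σ²_Pilot run = ((17−11)/6)² = 1.000
te_QA = (2 + 4·7 + 18)/6 = 48/6 = 8; σ²_QA = ((18−2)/6)² = 7.111

Forward pass:
ES_User testing = 0; EF_User testing = 8
ES_Tooling = 8; EF_Tooling = 8+5 = 13
ES_Supplier sourcing = 8; EF_Supplier sourcing = 8+13 = 21
ES_Pilot run = 8; EF_Pilot run = 8+14 = 22
ES_QA = max(EF_Tooling=13, EF_Supplier sourcing=21, EF_Pilot run=22) = 22; EF_QA = 22+8 = 30
Expected project duration μ = 30 days. Critical path: User testing → Pilot run → QA.

Variance along critical path = 9.000 + 1.000 + 7.111 = 17.111
σ = √17.111 = 4.137 days

4.14 days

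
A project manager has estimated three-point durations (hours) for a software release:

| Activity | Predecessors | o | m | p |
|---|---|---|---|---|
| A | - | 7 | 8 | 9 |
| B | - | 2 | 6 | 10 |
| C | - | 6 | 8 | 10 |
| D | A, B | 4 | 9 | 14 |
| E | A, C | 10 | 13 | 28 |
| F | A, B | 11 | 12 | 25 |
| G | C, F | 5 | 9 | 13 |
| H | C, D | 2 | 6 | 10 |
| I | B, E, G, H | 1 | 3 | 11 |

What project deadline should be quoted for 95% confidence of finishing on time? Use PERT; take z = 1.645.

40.2 hours

te_A = (7 + 4·8 + 9)/6 = 48/6 = 8; σ²_A = ((9−7)/6)² = 0.111
te_B = (2 + 4·6 + 10)/6 = 36/6 = 6; σ²_B = ((10−2)/6)² = 1.778
te_C = (6 + 4·8 + 10)/6 = 48/6 = 8; σ²_C = ((10−6)/6)² = 0.444
te_D = (4 + 4·9 + 14)/6 = 54/6 = 9; σ²_D = ((14−4)/6)² = 2.778
te_E = (10 + 4·13 + 28)/6 = 90/6 = 15; σ²_E = ((28−10)/6)² = 9.000
te_F = (11 + 4·12 + 25)/6 = 84/6 = 14; σ²_F = ((25−11)/6)² = 5.444
te_G = (5 + 4·9 + 13)/6 = 54/6 = 9; σ²_G = ((13−5)/6)² = 1.778
te_H = (2 + 4·6 + 10)/6 = 36/6 = 6; σ²_H = ((10−2)/6)² = 1.778
te_I = (1 + 4·3 + 11)/6 = 24/6 = 4; σ²_I = ((11−1)/6)² = 2.778

Forward pass:
ES_A = 0; EF_A = 8
ES_B = 0; EF_B = 6
ES_C = 0; EF_C = 8
ES_D = max(EF_A=8, EF_B=6) = 8; EF_D = 8+9 = 17
ES_E = max(EF_A=8, EF_C=8) = 8; EF_E = 8+15 = 23
ES_F = max(EF_A=8, EF_B=6) = 8; EF_F = 8+14 = 22
ES_G = max(EF_C=8, EF_F=22) = 22; EF_G = 22+9 = 31
ES_H = max(EF_C=8, EF_D=17) = 17; EF_H = 17+6 = 23
ES_I = max(EF_B=6, EF_E=23, EF_G=31, EF_H=23) = 31; EF_I = 31+4 = 35
Expected project duration μ = 35 hours. Critical path: A → F → G → I.

Variance along critical path = 0.111 + 5.444 + 1.778 + 2.778 = 10.111; σ = 3.180 hours.
D = μ + z·σ = 35 + 1.645·3.180 = 40.2 hours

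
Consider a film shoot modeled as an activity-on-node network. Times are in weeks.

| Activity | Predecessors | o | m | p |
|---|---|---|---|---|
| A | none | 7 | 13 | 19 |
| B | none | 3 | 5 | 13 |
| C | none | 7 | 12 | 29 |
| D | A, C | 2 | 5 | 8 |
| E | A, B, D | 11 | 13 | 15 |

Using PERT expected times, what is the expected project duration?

te_A = (7 + 4·13 + 19)/6 = 78/6 = 13
te_B = (3 + 4·5 + 13)/6 = 36/6 = 6
te_C = (7 + 4·12 + 29)/6 = 84/6 = 14
te_D = (2 + 4·5 + 8)/6 = 30/6 = 5
te_E = (11 + 4·13 + 15)/6 = 78/6 = 13

Forward pass:
ES_A = 0; EF_A = 13
ES_B = 0; EF_B = 6
ES_C = 0; EF_C = 14
ES_D = max(EF_A=13, EF_C=14) = 14; EF_D = 14+5 = 19
ES_E = max(EF_A=13, EF_B=6, EF_D=19) = 19; EF_E = 19+13 = 32
Expected project duration μ = 32 weeks. Critical path: C → D → E.

32 weeks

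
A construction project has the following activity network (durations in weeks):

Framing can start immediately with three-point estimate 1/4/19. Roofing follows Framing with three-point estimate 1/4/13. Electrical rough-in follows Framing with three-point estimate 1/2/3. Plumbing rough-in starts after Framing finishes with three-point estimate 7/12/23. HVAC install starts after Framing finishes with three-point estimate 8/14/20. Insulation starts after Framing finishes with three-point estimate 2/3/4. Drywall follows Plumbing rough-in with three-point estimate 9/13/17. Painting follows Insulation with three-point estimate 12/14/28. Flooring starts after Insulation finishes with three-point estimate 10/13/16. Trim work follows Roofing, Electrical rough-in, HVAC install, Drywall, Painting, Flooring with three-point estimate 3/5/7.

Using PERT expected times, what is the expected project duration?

te_Framing = (1 + 4·4 + 19)/6 = 36/6 = 6
te_Roofing = (1 + 4·4 + 13)/6 = 30/6 = 5
te_Electrical rough-in = (1 + 4·2 + 3)/6 = 12/6 = 2
te_Plumbing rough-in = (7 + 4·12 + 23)/6 = 78/6 = 13
te_HVAC install = (8 + 4·14 + 20)/6 = 84/6 = 14
te_Insulation = (2 + 4·3 + 4)/6 = 18/6 = 3
te_Drywall = (9 + 4·13 + 17)/6 = 78/6 = 13
te_Painting = (12 + 4·14 + 28)/6 = 96/6 = 16
te_Flooring = (10 + 4·13 + 16)/6 = 78/6 = 13
te_Trim work = (3 + 4·5 + 7)/6 = 30/6 = 5

Forward pass:
ES_Framing = 0; EF_Framing = 6
ES_Roofing = 6; EF_Roofing = 6+5 = 11
ES_Electrical rough-in = 6; EF_Electrical rough-in = 6+2 = 8
ES_Plumbing rough-in = 6; EF_Plumbing rough-in = 6+13 = 19
ES_HVAC install = 6; EF_HVAC install = 6+14 = 20
ES_Insulation = 6; EF_Insulation = 6+3 = 9
ES_Drywall = 19; EF_Drywall = 19+13 = 32
ES_Painting = 9; EF_Painting = 9+16 = 25
ES_Flooring = 9; EF_Flooring = 9+13 = 22
ES_Trim work = max(EF_Roofing=11, EF_Electrical rough-in=8, EF_HVAC install=20, EF_Drywall=32, EF_Painting=25, EF_Flooring=22) = 32; EF_Trim work = 32+5 = 37
Expected project duration μ = 37 weeks. Critical path: Framing → Plumbing rough-in → Drywall → Trim work.

37 weeks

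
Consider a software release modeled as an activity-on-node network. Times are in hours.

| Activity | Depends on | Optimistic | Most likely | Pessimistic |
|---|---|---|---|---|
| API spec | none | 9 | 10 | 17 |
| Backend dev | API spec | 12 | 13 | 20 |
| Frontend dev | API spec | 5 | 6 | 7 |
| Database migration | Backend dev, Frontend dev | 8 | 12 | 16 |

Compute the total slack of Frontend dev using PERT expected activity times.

te_API spec = (9 + 4·10 + 17)/6 = 66/6 = 11
te_Backend dev = (12 + 4·13 + 20)/6 = 84/6 = 14
te_Frontend dev = (5 + 4·6 + 7)/6 = 36/6 = 6
te_Database migration = (8 + 4·12 + 16)/6 = 72/6 = 12

Forward pass:
ES_API spec = 0; EF_API spec = 11
ES_Backend dev = 11; EF_Backend dev = 11+14 = 25
ES_Frontend dev = 11; EF_Frontend dev = 11+6 = 17
ES_Database migration = max(EF_Backend dev=25, EF_Frontend dev=17) = 25; EF_Database migration = 25+12 = 37
Expected project duration μ = 37 hours. Critical path: API spec → Backend dev → Database migration.

Backward pass:
LF_Database migration = 37; LS_Database migration = 37−12 = 25
LF_Frontend dev = LS_Database migration = 25; LS_Frontend dev = 25−6 = 19
LF_Backend dev = LS_Database migration = 25; LS_Backend dev = 25−14 = 11
LF_API spec = min(LS_Backend dev=11, LS_Frontend dev=19) = 11; LS_API spec = 11−11 = 0
Slack_Frontend dev = LS_Frontend dev − ES_Frontend dev = 19 − 11 = 8

8 hours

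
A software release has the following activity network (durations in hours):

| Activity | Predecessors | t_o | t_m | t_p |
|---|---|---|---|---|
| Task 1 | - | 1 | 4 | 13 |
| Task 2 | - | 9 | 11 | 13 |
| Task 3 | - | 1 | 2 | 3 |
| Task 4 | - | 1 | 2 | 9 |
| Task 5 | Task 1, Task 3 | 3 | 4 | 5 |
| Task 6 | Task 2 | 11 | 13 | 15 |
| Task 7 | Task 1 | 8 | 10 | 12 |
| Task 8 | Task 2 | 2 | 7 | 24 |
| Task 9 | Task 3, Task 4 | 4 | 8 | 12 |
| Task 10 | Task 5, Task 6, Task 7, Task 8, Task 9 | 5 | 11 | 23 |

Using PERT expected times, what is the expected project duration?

36 hours

te_Task 1 = (1 + 4·4 + 13)/6 = 30/6 = 5
te_Task 2 = (9 + 4·11 + 13)/6 = 66/6 = 11
te_Task 3 = (1 + 4·2 + 3)/6 = 12/6 = 2
te_Task 4 = (1 + 4·2 + 9)/6 = 18/6 = 3
te_Task 5 = (3 + 4·4 + 5)/6 = 24/6 = 4
te_Task 6 = (11 + 4·13 + 15)/6 = 78/6 = 13
te_Task 7 = (8 + 4·10 + 12)/6 = 60/6 = 10
te_Task 8 = (2 + 4·7 + 24)/6 = 54/6 = 9
te_Task 9 = (4 + 4·8 + 12)/6 = 48/6 = 8
te_Task 10 = (5 + 4·11 + 23)/6 = 72/6 = 12

Forward pass:
ES_Task 1 = 0; EF_Task 1 = 5
ES_Task 2 = 0; EF_Task 2 = 11
ES_Task 3 = 0; EF_Task 3 = 2
ES_Task 4 = 0; EF_Task 4 = 3
ES_Task 5 = max(EF_Task 1=5, EF_Task 3=2) = 5; EF_Task 5 = 5+4 = 9
ES_Task 6 = 11; EF_Task 6 = 11+13 = 24
ES_Task 7 = 5; EF_Task 7 = 5+10 = 15
ES_Task 8 = 11; EF_Task 8 = 11+9 = 20
ES_Task 9 = max(EF_Task 3=2, EF_Task 4=3) = 3; EF_Task 9 = 3+8 = 11
ES_Task 10 = max(EF_Task 5=9, EF_Task 6=24, EF_Task 7=15, EF_Task 8=20, EF_Task 9=11) = 24; EF_Task 10 = 24+12 = 36
Expected project duration μ = 36 hours. Critical path: Task 2 → Task 6 → Task 10.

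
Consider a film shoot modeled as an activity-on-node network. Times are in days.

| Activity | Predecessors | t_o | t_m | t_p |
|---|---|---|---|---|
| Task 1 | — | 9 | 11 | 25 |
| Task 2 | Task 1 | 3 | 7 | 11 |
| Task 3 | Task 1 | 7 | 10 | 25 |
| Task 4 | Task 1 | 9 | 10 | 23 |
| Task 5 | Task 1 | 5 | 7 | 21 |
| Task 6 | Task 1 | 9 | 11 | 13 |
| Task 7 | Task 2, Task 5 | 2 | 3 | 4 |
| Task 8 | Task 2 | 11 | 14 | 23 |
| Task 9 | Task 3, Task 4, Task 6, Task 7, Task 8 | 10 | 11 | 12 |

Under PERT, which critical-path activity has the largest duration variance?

te_Task 1 = (9 + 4·11 + 25)/6 = 78/6 = 13; σ²_Task 1 = ((25−9)/6)² = 7.111
te_Task 2 = (3 + 4·7 + 11)/6 = 42/6 = 7; σ²_Task 2 = ((11−3)/6)² = 1.778
te_Task 3 = (7 + 4·10 + 25)/6 = 72/6 = 12; σ²_Task 3 = ((25−7)/6)² = 9.000
te_Task 4 = (9 + 4·10 + 23)/6 = 72/6 = 12; σ²_Task 4 = ((23−9)/6)² = 5.444
te_Task 5 = (5 + 4·7 + 21)/6 = 54/6 = 9; σ²_Task 5 = ((21−5)/6)² = 7.111
te_Task 6 = (9 + 4·11 + 13)/6 = 66/6 = 11; σ²_Task 6 = ((13−9)/6)² = 0.444
te_Task 7 = (2 + 4·3 + 4)/6 = 18/6 = 3; σ²_Task 7 = ((4−2)/6)² = 0.111
te_Task 8 = (11 + 4·14 + 23)/6 = 90/6 = 15; σ²_Task 8 = ((23−11)/6)² = 4.000
te_Task 9 = (10 + 4·11 + 12)/6 = 66/6 = 11; σ²_Task 9 = ((12−10)/6)² = 0.111

Forward pass:
ES_Task 1 = 0; EF_Task 1 = 13
ES_Task 2 = 13; EF_Task 2 = 13+7 = 20
ES_Task 3 = 13; EF_Task 3 = 13+12 = 25
ES_Task 4 = 13; EF_Task 4 = 13+12 = 25
ES_Task 5 = 13; EF_Task 5 = 13+9 = 22
ES_Task 6 = 13; EF_Task 6 = 13+11 = 24
ES_Task 7 = max(EF_Task 2=20, EF_Task 5=22) = 22; EF_Task 7 = 22+3 = 25
ES_Task 8 = 20; EF_Task 8 = 20+15 = 35
ES_Task 9 = max(EF_Task 3=25, EF_Task 4=25, EF_Task 6=24, EF_Task 7=25, EF_Task 8=35) = 35; EF_Task 9 = 35+11 = 46
Expected project duration μ = 46 days. Critical path: Task 1 → Task 2 → Task 8 → Task 9.

Variances on critical path: σ²_Task 1=7.111, σ²_Task 2=1.778, σ²_Task 8=4.000, σ²_Task 9=0.111.
Largest is σ²_Task 1 = 7.111.

Task 1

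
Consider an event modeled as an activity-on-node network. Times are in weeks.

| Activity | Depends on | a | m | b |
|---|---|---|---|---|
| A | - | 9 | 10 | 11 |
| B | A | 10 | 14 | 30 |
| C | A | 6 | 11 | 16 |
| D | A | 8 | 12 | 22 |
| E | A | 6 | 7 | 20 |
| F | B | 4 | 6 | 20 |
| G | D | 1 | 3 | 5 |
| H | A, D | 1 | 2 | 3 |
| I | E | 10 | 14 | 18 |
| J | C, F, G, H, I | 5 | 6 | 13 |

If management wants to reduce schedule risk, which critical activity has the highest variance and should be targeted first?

te_A = (9 + 4·10 + 11)/6 = 60/6 = 10; σ²_A = ((11−9)/6)² = 0.111
te_B = (10 + 4·14 + 30)/6 = 96/6 = 16; σ²_B = ((30−10)/6)² = 11.111
te_C = (6 + 4·11 + 16)/6 = 66/6 = 11; σ²_C = ((16−6)/6)² = 2.778
te_D = (8 + 4·12 + 22)/6 = 78/6 = 13; σ²_D = ((22−8)/6)² = 5.444
te_E = (6 + 4·7 + 20)/6 = 54/6 = 9; σ²_E = ((20−6)/6)² = 5.444
te_F = (4 + 4·6 + 20)/6 = 48/6 = 8; σ²_F = ((20−4)/6)² = 7.111
te_G = (1 + 4·3 + 5)/6 = 18/6 = 3; σ²_G = ((5−1)/6)² = 0.444
te_H = (1 + 4·2 + 3)/6 = 12/6 = 2; σ²_H = ((3−1)/6)² = 0.111
te_I = (10 + 4·14 + 18)/6 = 84/6 = 14; σ²_I = ((18−10)/6)² = 1.778
te_J = (5 + 4·6 + 13)/6 = 42/6 = 7; σ²_J = ((13−5)/6)² = 1.778

Forward pass:
ES_A = 0; EF_A = 10
ES_B = 10; EF_B = 10+16 = 26
ES_C = 10; EF_C = 10+11 = 21
ES_D = 10; EF_D = 10+13 = 23
ES_E = 10; EF_E = 10+9 = 19
ES_F = 26; EF_F = 26+8 = 34
ES_G = 23; EF_G = 23+3 = 26
ES_H = max(EF_A=10, EF_D=23) = 23; EF_H = 23+2 = 25
ES_I = 19; EF_I = 19+14 = 33
ES_J = max(EF_C=21, EF_F=34, EF_G=26, EF_H=25, EF_I=33) = 34; EF_J = 34+7 = 41
Expected project duration μ = 41 weeks. Critical path: A → B → F → J.

Variances on critical path: σ²_A=0.111, σ²_B=11.111, σ²_F=7.111, σ²_J=1.778.
Largest is σ²_B = 11.111.

B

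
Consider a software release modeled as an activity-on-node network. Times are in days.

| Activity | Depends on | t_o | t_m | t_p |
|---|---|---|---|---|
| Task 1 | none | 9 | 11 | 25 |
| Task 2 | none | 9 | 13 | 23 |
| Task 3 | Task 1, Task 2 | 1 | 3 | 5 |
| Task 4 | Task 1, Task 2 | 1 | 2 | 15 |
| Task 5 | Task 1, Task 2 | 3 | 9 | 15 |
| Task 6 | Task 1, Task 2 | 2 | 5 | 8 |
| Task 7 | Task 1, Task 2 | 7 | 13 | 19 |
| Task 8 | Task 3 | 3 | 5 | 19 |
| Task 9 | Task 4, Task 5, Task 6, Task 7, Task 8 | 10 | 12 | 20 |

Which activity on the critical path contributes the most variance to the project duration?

Task 2

te_Task 1 = (9 + 4·11 + 25)/6 = 78/6 = 13; σ²_Task 1 = ((25−9)/6)² = 7.111
te_Task 2 = (9 + 4·13 + 23)/6 = 84/6 = 14; σ²_Task 2 = ((23−9)/6)² = 5.444
te_Task 3 = (1 + 4·3 + 5)/6 = 18/6 = 3; σ²_Task 3 = ((5−1)/6)² = 0.444
te_Task 4 = (1 + 4·2 + 15)/6 = 24/6 = 4; σ²_Task 4 = ((15−1)/6)² = 5.444
te_Task 5 = (3 + 4·9 + 15)/6 = 54/6 = 9; σ²_Task 5 = ((15−3)/6)² = 4.000
te_Task 6 = (2 + 4·5 + 8)/6 = 30/6 = 5; σ²_Task 6 = ((8−2)/6)² = 1.000
te_Task 7 = (7 + 4·13 + 19)/6 = 78/6 = 13; σ²_Task 7 = ((19−7)/6)² = 4.000
te_Task 8 = (3 + 4·5 + 19)/6 = 42/6 = 7; σ²_Task 8 = ((19−3)/6)² = 7.111
te_Task 9 = (10 + 4·12 + 20)/6 = 78/6 = 13; σ²_Task 9 = ((20−10)/6)² = 2.778

Forward pass:
ES_Task 1 = 0; EF_Task 1 = 13
ES_Task 2 = 0; EF_Task 2 = 14
ES_Task 3 = max(EF_Task 1=13, EF_Task 2=14) = 14; EF_Task 3 = 14+3 = 17
ES_Task 4 = max(EF_Task 1=13, EF_Task 2=14) = 14; EF_Task 4 = 14+4 = 18
ES_Task 5 = max(EF_Task 1=13, EF_Task 2=14) = 14; EF_Task 5 = 14+9 = 23
ES_Task 6 = max(EF_Task 1=13, EF_Task 2=14) = 14; EF_Task 6 = 14+5 = 19
ES_Task 7 = max(EF_Task 1=13, EF_Task 2=14) = 14; EF_Task 7 = 14+13 = 27
ES_Task 8 = 17; EF_Task 8 = 17+7 = 24
ES_Task 9 = max(EF_Task 4=18, EF_Task 5=23, EF_Task 6=19, EF_Task 7=27, EF_Task 8=24) = 27; EF_Task 9 = 27+13 = 40
Expected project duration μ = 40 days. Critical path: Task 2 → Task 7 → Task 9.

Variances on critical path: σ²_Task 2=5.444, σ²_Task 7=4.000, σ²_Task 9=2.778.
Largest is σ²_Task 2 = 5.444.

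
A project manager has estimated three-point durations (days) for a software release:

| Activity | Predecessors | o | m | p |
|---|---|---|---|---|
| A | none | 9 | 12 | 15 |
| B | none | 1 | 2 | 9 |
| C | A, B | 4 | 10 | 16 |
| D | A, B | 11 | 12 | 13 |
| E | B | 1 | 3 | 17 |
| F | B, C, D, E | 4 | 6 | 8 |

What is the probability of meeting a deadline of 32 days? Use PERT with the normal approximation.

te_A = (9 + 4·12 + 15)/6 = 72/6 = 12; σ²_A = ((15−9)/6)² = 1.000
te_B = (1 + 4·2 + 9)/6 = 18/6 = 3; σ²_B = ((9−1)/6)² = 1.778
te_C = (4 + 4·10 + 16)/6 = 60/6 = 10; σ²_C = ((16−4)/6)² = 4.000
te_D = (11 + 4·12 + 13)/6 = 72/6 = 12; σ²_D = ((13−11)/6)² = 0.111
te_E = (1 + 4·3 + 17)/6 = 30/6 = 5; σ²_E = ((17−1)/6)² = 7.111
te_F = (4 + 4·6 + 8)/6 = 36/6 = 6; σ²_F = ((8−4)/6)² = 0.444

Forward pass:
ES_A = 0; EF_A = 12
ES_B = 0; EF_B = 3
ES_C = max(EF_A=12, EF_B=3) = 12; EF_C = 12+10 = 22
ES_D = max(EF_A=12, EF_B=3) = 12; EF_D = 12+12 = 24
ES_E = 3; EF_E = 3+5 = 8
ES_F = max(EF_B=3, EF_C=22, EF_D=24, EF_E=8) = 24; EF_F = 24+6 = 30
Expected project duration μ = 30 days. Critical path: A → D → F.

Variance along critical path = 1.000 + 0.111 + 0.444 = 1.556; σ = √1.556 = 1.247 days.
Z = (32 − 30) / 1.247 = 1.604
P(T ≤ 32) = Φ(1.604) ≈ 0.946

0.946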